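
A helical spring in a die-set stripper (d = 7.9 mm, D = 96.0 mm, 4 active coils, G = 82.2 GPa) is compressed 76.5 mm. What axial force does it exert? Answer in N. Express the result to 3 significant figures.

865 N

k = Gd⁴/(8D³N_a) = (82.2×10³)(7.9⁴)/(8·96.0³·4) = 11.309 N/mm
F = k·δ = 11.309 × 76.5 = 865.12 N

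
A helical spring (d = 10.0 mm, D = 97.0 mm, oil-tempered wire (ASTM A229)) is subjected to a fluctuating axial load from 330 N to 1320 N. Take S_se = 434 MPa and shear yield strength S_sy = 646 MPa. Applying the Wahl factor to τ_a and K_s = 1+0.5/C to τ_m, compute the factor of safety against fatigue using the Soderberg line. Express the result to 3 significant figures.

1.53

C = D/d = 97.0/10.0 = 9.7000; K_W = (4C−1)/(4C−4)+0.615/C = 1.1496; K_s = 1+0.5/C = 1.0515
F_a = (F_max−F_min)/2 = 495 N; F_m = (F_max+F_min)/2 = 825 N
τ_a = K_W·8F_aD/(πd³) = 1.1496 × 122.27 = 140.56 MPa
τ_m = K_s·8F_mD/(πd³) = 1.0515 × 203.78 = 214.29 MPa
Soderberg: 1/n_f = τ_a/S_se + τ_m/S_sy = 140.56/434 + 214.29/646 = 0.32388 + 0.33171 = 0.65559
n_f = 1/0.65559 = 1.525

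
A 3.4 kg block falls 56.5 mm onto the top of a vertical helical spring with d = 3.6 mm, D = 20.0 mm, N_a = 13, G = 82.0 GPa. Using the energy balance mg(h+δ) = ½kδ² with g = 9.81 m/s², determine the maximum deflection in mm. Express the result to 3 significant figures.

17.2 mm

k = Gd⁴/(8D³N_a) = (82.0×10³)(3.6⁴)/(8·20.0³·13) = 16.554 N/mm
W = mg = 3.4 × 9.81 = 33.354 N
½kδ² − Wδ − Wh = 0 → δ = (W + √(W² + 2kWh))/k
δ = (33.354 + √(1112.5 + 62391.7))/16.554 = (33.354 + 252)/16.554 = 17.238 mm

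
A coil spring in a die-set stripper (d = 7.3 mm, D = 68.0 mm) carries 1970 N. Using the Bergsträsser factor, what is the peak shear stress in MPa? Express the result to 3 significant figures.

1000 MPa

Spring index C = D/d = 68.0/7.3 = 9.3151
K_B = (4C+2)/(4C−3) = 39.260/34.260 = 1.1459
τ₀ = 8FD/(πd³) = 8·1970·68.0/(π·7.3³) = 1.07168e+06/1222.1 = 876.89 MPa
τ_max = K·τ₀ = 1.1459 × 876.89 = 1004.9 MPa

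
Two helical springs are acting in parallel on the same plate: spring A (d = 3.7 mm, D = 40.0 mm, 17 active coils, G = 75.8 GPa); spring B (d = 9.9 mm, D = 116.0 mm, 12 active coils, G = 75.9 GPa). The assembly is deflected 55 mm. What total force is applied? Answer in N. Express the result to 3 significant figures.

k_A = Gd⁴/(8D³N_a) = (75.8×10³)(3.7⁴)/(8·40.0³·17) = 1.6321 N/mm
k_B = Gd⁴/(8D³N_a) = (75.9×10³)(9.9⁴)/(8·116.0³·12) = 4.8656 N/mm
Parallel: k_eq = 1.6321 + 4.8656 = 6.4977 N/mm
F = k_eq·δ = 6.4977·55 = 357.38 N

357 N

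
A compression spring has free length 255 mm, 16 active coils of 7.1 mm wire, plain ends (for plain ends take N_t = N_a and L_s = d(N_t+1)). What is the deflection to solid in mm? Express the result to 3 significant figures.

134 mm

N_t = 16; L_s = 7.1·17 = 120.7 mm
δ_solid = L₀ − L_s = 255 − 120.7 = 134.3 mm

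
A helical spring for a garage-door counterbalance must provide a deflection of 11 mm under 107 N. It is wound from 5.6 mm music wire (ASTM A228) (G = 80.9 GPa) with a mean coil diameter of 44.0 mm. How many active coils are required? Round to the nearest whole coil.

Required rate k = F/δ = 107/11 = 9.7273 N/mm
N_a = Gd⁴/(8D³k) = (80.9×10³ × 5.6⁴)/(8 × 44.0³ × 9.7273)
    = 7.95611e+07 / 6.62886e+06 = 12 → 12 coils

12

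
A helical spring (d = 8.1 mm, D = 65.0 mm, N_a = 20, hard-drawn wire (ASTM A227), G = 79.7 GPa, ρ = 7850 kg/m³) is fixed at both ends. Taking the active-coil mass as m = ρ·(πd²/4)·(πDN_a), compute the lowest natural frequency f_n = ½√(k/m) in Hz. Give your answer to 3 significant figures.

k = Gd⁴/(8D³N_a) = (79.7×10³)(8.1⁴)/(8·65.0³·20) = 7.808 N/mm = 7808 N/m
Wire length L = πDN_a = π·65.0·20 = 4084.1 mm
m = ρ·(πd²/4)·L = 7850 × 51.53×10⁻⁶ m² × 4.0841 m = 1.652 kg
f_n = ½√(k/m) = 0.5·√(7808/1.652) = 0.5·√(4726.2) = 34.374 Hz

34.4 Hz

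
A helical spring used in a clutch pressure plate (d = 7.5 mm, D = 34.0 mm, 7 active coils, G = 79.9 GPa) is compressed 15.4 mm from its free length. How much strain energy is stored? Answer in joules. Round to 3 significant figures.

13.6 J

k = Gd⁴/(8D³N_a) = (79.9×10³)(7.5⁴)/(8·34.0³·7) = 114.86 N/mm
U = ½kδ² = 0.5 × 114.86 × 15.4² = 13620 N·mm = 13.62 J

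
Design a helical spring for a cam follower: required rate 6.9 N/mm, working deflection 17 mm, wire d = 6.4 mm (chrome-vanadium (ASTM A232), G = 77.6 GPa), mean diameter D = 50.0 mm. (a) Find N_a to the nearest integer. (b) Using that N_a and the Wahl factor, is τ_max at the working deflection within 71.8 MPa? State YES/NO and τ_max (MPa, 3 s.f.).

(a) 19 coils; (b) YES, τ_max = 67.3 MPa

N_a = Gd⁴/(8D³k) = (77.6×10³)(6.4⁴)/(8·50.0³·6.9) = 18.87 → N_a = 19
Actual rate k = Gd⁴/(8D³·19) = 6.8522 N/mm
Working load F = kδ = 6.8522·17 = 116.49 N
C = 50.0/6.4 = 7.8125; K_W = (4C−1)/(4C−4)+0.615/C = 1.1888
τ_max = K_W·8FD/(πd³) = 1.1888·56.578 = 67.261 MPa
τ_max ≤ 71.8 MPa → acceptable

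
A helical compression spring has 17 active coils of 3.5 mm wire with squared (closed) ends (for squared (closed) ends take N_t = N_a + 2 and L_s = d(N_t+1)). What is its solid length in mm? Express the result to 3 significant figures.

70.0 mm

squared (closed) ends: N_t = N_a + 2 = 17 + 2 = 19
L_s = d·(N_t+1) = 3.5 × 20 = 70 mm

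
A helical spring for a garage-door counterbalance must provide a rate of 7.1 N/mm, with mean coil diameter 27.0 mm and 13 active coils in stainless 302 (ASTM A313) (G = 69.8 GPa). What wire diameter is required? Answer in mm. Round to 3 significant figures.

3.80 mm

d = (8D³N_a·k / G)^(1/4) = (8·27.0³·13·7.1 / (69.8×10³))^0.25
  = (208.22)^0.25 = 3.7987 mm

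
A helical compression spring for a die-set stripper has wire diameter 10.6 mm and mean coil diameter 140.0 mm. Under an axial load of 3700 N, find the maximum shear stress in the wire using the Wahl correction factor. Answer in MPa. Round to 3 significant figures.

Spring index C = D/d = 140.0/10.6 = 13.2075
K_W = (4C−1)/(4C−4) + 0.615/C = 51.830/48.830 + 0.0466 = 1.1080
τ₀ = 8FD/(πd³) = 8·3700·140.0/(π·10.6³) = 4.144e+06/3741.7 = 1107.5 MPa
τ_max = K·τ₀ = 1.1080 × 1107.5 = 1227.1 MPa

1230 MPa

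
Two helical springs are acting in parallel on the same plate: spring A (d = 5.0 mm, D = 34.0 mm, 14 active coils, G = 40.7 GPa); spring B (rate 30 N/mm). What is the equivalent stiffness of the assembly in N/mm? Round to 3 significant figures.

k_A = Gd⁴/(8D³N_a) = (40.7×10³)(5.0⁴)/(8·34.0³·14) = 5.7786 N/mm
Parallel: k_eq = 5.7786 + 30 = 35.779 N/mm

35.8 N/mm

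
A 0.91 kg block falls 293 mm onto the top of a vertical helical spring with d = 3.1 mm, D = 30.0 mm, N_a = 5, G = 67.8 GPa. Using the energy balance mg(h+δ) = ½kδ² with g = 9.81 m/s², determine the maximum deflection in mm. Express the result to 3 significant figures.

k = Gd⁴/(8D³N_a) = (67.8×10³)(3.1⁴)/(8·30.0³·5) = 5.7977 N/mm
W = mg = 0.91 × 9.81 = 8.9271 N
½kδ² − Wδ − Wh = 0 → δ = (W + √(W² + 2kWh))/k
δ = (8.9271 + √(79.693 + 30329.2))/5.7977 = (8.9271 + 174.38)/5.7977 = 31.618 mm

31.6 mm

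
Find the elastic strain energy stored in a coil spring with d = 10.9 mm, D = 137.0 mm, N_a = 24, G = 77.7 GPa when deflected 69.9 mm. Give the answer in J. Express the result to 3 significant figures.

k = Gd⁴/(8D³N_a) = (77.7×10³)(10.9⁴)/(8·137.0³·24) = 2.2216 N/mm
U = ½kδ² = 0.5 × 2.2216 × 69.9² = 5427.4 N·mm = 5.4274 J

5.43 J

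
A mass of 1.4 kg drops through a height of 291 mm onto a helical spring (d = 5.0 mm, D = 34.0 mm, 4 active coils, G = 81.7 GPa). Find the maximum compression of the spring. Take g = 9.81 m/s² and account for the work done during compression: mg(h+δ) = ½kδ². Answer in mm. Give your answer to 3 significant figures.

k = Gd⁴/(8D³N_a) = (81.7×10³)(5.0⁴)/(8·34.0³·4) = 40.599 N/mm
W = mg = 1.4 × 9.81 = 13.734 N
½kδ² − Wδ − Wh = 0 → δ = (W + √(W² + 2kWh))/k
δ = (13.734 + √(188.62 + 324515))/40.599 = (13.734 + 569.83)/40.599 = 14.374 mm

14.4 mm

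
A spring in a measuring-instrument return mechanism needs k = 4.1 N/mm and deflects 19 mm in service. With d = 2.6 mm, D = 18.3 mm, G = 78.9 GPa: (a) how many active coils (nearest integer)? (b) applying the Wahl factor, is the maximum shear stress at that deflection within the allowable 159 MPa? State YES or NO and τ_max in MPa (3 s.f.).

N_a = Gd⁴/(8D³k) = (78.9×10³)(2.6⁴)/(8·18.3³·4.1) = 17.94 → N_a = 18
Actual rate k = Gd⁴/(8D³·18) = 4.0856 N/mm
Working load F = kδ = 4.0856·19 = 77.626 N
C = 18.3/2.6 = 7.0385; K_W = (4C−1)/(4C−4)+0.615/C = 1.2116
τ_max = K_W·8FD/(πd³) = 1.2116·205.82 = 249.36 MPa
τ_max > 159 MPa → exceeds allowable

(a) 18 coils; (b) NO, τ_max = 249 MPa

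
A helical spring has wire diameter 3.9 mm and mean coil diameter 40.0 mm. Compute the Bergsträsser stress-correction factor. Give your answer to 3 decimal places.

1.131

C = D/d = 40.0/3.9 = 10.2564
K_B = (4C+2)/(4C−3) = 43.026/38.026 = 1.1315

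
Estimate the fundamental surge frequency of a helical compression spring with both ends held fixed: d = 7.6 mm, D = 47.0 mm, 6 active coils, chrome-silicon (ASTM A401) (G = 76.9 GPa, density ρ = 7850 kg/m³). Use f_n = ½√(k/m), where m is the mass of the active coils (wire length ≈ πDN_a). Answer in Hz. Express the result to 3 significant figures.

202 Hz

k = Gd⁴/(8D³N_a) = (76.9×10³)(7.6⁴)/(8·47.0³·6) = 51.481 N/mm = 51481 N/m
Wire length L = πDN_a = π·47.0·6 = 885.93 mm
m = ρ·(πd²/4)·L = 7850 × 45.365×10⁻⁶ m² × 0.88593 m = 0.31549 kg
f_n = ½√(k/m) = 0.5·√(51481/0.31549) = 0.5·√(1.6318e+05) = 201.98 Hz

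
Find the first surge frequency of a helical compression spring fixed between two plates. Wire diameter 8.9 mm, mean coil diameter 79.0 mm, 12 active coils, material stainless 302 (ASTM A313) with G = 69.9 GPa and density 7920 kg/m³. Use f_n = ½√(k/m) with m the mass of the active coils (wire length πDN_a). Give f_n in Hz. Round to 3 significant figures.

39.7 Hz

k = Gd⁴/(8D³N_a) = (69.9×10³)(8.9⁴)/(8·79.0³·12) = 9.2658 N/mm = 9265.8 N/m
Wire length L = πDN_a = π·79.0·12 = 2978.2 mm
m = ρ·(πd²/4)·L = 7920 × 62.211×10⁻⁶ m² × 2.9782 m = 1.4674 kg
f_n = ½√(k/m) = 0.5·√(9265.8/1.4674) = 0.5·√(6314.4) = 39.732 Hz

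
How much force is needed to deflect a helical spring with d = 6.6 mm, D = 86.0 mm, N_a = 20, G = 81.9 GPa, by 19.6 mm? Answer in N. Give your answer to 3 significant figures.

29.9 N

k = Gd⁴/(8D³N_a) = (81.9×10³)(6.6⁴)/(8·86.0³·20) = 1.527 N/mm
F = k·δ = 1.527 × 19.6 = 29.93 N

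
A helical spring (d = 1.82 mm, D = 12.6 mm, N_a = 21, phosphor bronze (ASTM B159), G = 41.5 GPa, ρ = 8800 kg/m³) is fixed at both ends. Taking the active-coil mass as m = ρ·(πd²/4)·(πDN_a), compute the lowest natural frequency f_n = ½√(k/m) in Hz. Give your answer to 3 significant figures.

k = Gd⁴/(8D³N_a) = (41.5×10³)(1.82⁴)/(8·12.6³·21) = 1.3549 N/mm = 1354.9 N/m
Wire length L = πDN_a = π·12.6·21 = 831.27 mm
m = ρ·(πd²/4)·L = 8800 × 2.6016×10⁻⁶ m² × 0.83127 m = 0.019031 kg
f_n = ½√(k/m) = 0.5·√(1354.9/0.019031) = 0.5·√(71196) = 133.41 Hz

133 Hz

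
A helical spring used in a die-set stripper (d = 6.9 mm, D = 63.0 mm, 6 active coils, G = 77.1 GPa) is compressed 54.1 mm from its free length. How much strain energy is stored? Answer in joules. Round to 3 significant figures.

k = Gd⁴/(8D³N_a) = (77.1×10³)(6.9⁴)/(8·63.0³·6) = 14.561 N/mm
U = ½kδ² = 0.5 × 14.561 × 54.1² = 21308 N·mm = 21.308 J

21.3 J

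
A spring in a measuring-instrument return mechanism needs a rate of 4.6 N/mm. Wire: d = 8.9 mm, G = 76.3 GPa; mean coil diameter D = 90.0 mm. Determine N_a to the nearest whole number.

N_a = Gd⁴/(8D³k) = (76.3×10³ × 8.9⁴)/(8 × 90.0³ × 4.6)
    = 4.78723e+08 / 2.68272e+07 = 17.84 → 18 coils

18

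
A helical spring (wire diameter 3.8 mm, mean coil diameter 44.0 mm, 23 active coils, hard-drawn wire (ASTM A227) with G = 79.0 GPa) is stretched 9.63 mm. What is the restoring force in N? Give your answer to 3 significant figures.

k = Gd⁴/(8D³N_a) = (79.0×10³)(3.8⁴)/(8·44.0³·23) = 1.051 N/mm
F = k·δ = 1.051 × 9.63 = 10.121 N

10.1 N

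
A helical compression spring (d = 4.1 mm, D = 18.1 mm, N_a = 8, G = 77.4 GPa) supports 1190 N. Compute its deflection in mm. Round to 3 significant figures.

20.6 mm

k = Gd⁴/(8D³N_a) = (77.4×10³)(4.1⁴)/(8·18.1³·8) = 57.632 N/mm
δ = F/k = 1190 / 57.632 = 20.648 mm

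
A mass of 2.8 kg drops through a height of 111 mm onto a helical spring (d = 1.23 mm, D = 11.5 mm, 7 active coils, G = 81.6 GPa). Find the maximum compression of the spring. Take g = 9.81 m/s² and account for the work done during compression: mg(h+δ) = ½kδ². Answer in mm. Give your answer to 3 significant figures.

k = Gd⁴/(8D³N_a) = (81.6×10³)(1.23⁴)/(8·11.5³·7) = 2.193 N/mm
W = mg = 2.8 × 9.81 = 27.468 N
½kδ² − Wδ − Wh = 0 → δ = (W + √(W² + 2kWh))/k
δ = (27.468 + √(754.49 + 13372.4))/2.193 = (27.468 + 118.86)/2.193 = 66.725 mm

66.7 mm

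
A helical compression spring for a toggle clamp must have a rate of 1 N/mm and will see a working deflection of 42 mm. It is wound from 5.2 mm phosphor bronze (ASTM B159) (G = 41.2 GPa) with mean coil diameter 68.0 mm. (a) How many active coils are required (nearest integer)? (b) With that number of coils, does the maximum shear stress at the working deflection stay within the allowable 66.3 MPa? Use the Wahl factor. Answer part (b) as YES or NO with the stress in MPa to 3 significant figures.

(a) 12 coils; (b) YES, τ_max = 57.3 MPa

N_a = Gd⁴/(8D³k) = (41.2×10³)(5.2⁴)/(8·68.0³·1) = 11.98 → N_a = 12
Actual rate k = Gd⁴/(8D³·12) = 0.99796 N/mm
Working load F = kδ = 0.99796·42 = 41.914 N
C = 68.0/5.2 = 13.0769; K_W = (4C−1)/(4C−4)+0.615/C = 1.1091
τ_max = K_W·8FD/(πd³) = 1.1091·51.618 = 57.251 MPa
τ_max ≤ 66.3 MPa → acceptable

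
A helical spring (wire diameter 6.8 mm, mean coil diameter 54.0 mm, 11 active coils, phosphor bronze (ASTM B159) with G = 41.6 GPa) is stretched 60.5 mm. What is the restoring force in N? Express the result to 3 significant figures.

k = Gd⁴/(8D³N_a) = (41.6×10³)(6.8⁴)/(8·54.0³·11) = 6.419 N/mm
F = k·δ = 6.419 × 60.5 = 388.35 N

388 N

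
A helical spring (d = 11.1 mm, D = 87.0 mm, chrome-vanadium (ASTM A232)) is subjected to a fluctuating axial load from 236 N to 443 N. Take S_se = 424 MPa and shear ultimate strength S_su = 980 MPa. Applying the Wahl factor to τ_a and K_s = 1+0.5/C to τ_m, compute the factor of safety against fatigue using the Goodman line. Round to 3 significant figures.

C = D/d = 87.0/11.1 = 7.8378; K_W = (4C−1)/(4C−4)+0.615/C = 1.1881; K_s = 1+0.5/C = 1.0638
F_a = (F_max−F_min)/2 = 103.5 N; F_m = (F_max+F_min)/2 = 339.5 N
τ_a = K_W·8F_aD/(πd³) = 1.1881 × 16.766 = 19.921 MPa
τ_m = K_s·8F_mD/(πd³) = 1.0638 × 54.996 = 58.504 MPa
Goodman: 1/n_f = τ_a/S_se + τ_m/S_su = 19.921/424 + 58.504/980 = 0.04698 + 0.05970 = 0.10668
n_f = 1/0.10668 = 9.374

9.37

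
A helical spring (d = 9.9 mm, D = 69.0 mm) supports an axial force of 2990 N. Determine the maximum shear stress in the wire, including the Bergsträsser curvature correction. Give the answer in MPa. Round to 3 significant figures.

Spring index C = D/d = 69.0/9.9 = 6.9697
K_B = (4C+2)/(4C−3) = 29.879/24.879 = 1.2010
τ₀ = 8FD/(πd³) = 8·2990·69.0/(π·9.9³) = 1.65048e+06/3048.3 = 541.45 MPa
τ_max = K·τ₀ = 1.2010 × 541.45 = 650.26 MPa

650 MPa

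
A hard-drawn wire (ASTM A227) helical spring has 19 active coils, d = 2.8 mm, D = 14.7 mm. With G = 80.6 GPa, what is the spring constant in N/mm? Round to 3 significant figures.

10.3 N/mm

k = Gd⁴/(8D³N_a) = (80.6×10³ × 2.8⁴) / (8 × 14.7³ × 19)
  = 4.95413e+06 / 482831 = 10.261 N/mm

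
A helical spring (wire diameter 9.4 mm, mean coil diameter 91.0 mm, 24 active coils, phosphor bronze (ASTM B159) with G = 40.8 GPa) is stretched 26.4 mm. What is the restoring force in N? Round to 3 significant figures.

58.1 N

k = Gd⁴/(8D³N_a) = (40.8×10³)(9.4⁴)/(8·91.0³·24) = 2.2016 N/mm
F = k·δ = 2.2016 × 26.4 = 58.123 N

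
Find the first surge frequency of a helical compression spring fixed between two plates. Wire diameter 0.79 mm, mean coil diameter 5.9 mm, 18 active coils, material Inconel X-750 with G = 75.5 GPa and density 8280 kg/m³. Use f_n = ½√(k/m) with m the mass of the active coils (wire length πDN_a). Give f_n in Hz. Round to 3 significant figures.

k = Gd⁴/(8D³N_a) = (75.5×10³)(0.79⁴)/(8·5.9³·18) = 0.99434 N/mm = 994.34 N/m
Wire length L = πDN_a = π·5.9·18 = 333.64 mm
m = ρ·(πd²/4)·L = 8280 × 0.49017×10⁻⁶ m² × 0.33364 m = 0.0013541 kg
f_n = ½√(k/m) = 0.5·√(994.34/0.0013541) = 0.5·√(7.3432e+05) = 428.46 Hz

428 Hz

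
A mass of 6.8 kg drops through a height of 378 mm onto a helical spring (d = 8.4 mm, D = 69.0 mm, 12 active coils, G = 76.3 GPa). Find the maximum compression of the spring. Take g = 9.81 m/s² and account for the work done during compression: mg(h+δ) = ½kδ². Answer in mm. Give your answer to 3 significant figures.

k = Gd⁴/(8D³N_a) = (76.3×10³)(8.4⁴)/(8·69.0³·12) = 12.045 N/mm
W = mg = 6.8 × 9.81 = 66.708 N
½kδ² − Wδ − Wh = 0 → δ = (W + √(W² + 2kWh))/k
δ = (66.708 + √(4450 + 607467))/12.045 = (66.708 + 782.25)/12.045 = 70.48 mm

70.5 mm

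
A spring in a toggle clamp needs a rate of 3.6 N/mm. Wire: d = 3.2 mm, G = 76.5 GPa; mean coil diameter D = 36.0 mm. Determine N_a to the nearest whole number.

6

N_a = Gd⁴/(8D³k) = (76.5×10³ × 3.2⁴)/(8 × 36.0³ × 3.6)
    = 8.02161e+06 / 1.34369e+06 = 5.97 → 6 coils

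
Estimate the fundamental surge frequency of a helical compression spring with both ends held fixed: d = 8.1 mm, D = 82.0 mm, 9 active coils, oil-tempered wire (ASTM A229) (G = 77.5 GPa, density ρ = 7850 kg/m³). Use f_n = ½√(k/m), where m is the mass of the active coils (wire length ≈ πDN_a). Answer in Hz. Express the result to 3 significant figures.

k = Gd⁴/(8D³N_a) = (77.5×10³)(8.1⁴)/(8·82.0³·9) = 8.4036 N/mm = 8403.6 N/m
Wire length L = πDN_a = π·82.0·9 = 2318.5 mm
m = ρ·(πd²/4)·L = 7850 × 51.53×10⁻⁶ m² × 2.3185 m = 0.93786 kg
f_n = ½√(k/m) = 0.5·√(8403.6/0.93786) = 0.5·√(8960.5) = 47.33 Hz

47.3 Hz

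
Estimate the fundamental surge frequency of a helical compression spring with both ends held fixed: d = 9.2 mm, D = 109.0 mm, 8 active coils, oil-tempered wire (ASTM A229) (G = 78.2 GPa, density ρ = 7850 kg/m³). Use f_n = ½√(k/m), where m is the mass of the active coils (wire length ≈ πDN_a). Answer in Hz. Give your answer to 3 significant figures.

34.4 Hz

k = Gd⁴/(8D³N_a) = (78.2×10³)(9.2⁴)/(8·109.0³·8) = 6.7593 N/mm = 6759.3 N/m
Wire length L = πDN_a = π·109.0·8 = 2739.5 mm
m = ρ·(πd²/4)·L = 7850 × 66.476×10⁻⁶ m² × 2.7395 m = 1.4296 kg
f_n = ½√(k/m) = 0.5·√(6759.3/1.4296) = 0.5·√(4728.2) = 34.381 Hz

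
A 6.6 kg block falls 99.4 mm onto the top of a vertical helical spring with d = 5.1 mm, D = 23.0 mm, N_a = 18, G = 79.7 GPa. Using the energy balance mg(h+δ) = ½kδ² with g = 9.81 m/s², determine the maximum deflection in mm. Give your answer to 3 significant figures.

22.7 mm

k = Gd⁴/(8D³N_a) = (79.7×10³)(5.1⁴)/(8·23.0³·18) = 30.775 N/mm
W = mg = 6.6 × 9.81 = 64.746 N
½kδ² − Wδ − Wh = 0 → δ = (W + √(W² + 2kWh))/k
δ = (64.746 + √(4192 + 396116))/30.775 = (64.746 + 632.7)/30.775 = 22.663 mm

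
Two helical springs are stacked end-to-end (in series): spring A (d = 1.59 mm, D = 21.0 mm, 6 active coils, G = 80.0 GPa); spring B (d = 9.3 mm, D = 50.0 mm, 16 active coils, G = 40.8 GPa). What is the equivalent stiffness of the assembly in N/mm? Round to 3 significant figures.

1.08 N/mm

k_A = Gd⁴/(8D³N_a) = (80.0×10³)(1.59⁴)/(8·21.0³·6) = 1.1502 N/mm
k_B = Gd⁴/(8D³N_a) = (40.8×10³)(9.3⁴)/(8·50.0³·16) = 19.075 N/mm
Series: 1/k_eq = 1/1.1502 + 1/19.075 = 0.92183; k_eq = 1.0848 N/mm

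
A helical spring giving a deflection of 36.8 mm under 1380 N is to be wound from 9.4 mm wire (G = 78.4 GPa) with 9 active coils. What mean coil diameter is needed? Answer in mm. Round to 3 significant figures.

Required rate k = F/δ = 1380/36.8 = 37.5 N/mm
D = (Gd⁴/(8N_a·k))^(1/3) = (78.4×10³·9.4⁴/(8·9·37.5))^(1/3)
  = (226706)^(1/3) = 60.9754 mm

61.0 mm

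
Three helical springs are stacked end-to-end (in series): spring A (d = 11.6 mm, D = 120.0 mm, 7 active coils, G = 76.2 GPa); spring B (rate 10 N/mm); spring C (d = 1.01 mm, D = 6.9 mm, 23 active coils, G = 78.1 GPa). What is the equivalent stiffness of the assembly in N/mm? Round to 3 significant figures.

k_A = Gd⁴/(8D³N_a) = (76.2×10³)(11.6⁴)/(8·120.0³·7) = 14.258 N/mm
k_C = Gd⁴/(8D³N_a) = (78.1×10³)(1.01⁴)/(8·6.9³·23) = 1.3445 N/mm
Series: 1/k_eq = 1/14.258 + 1/10 + 1/1.3445 = 0.91389; k_eq = 1.0942 N/mm

1.09 N/mm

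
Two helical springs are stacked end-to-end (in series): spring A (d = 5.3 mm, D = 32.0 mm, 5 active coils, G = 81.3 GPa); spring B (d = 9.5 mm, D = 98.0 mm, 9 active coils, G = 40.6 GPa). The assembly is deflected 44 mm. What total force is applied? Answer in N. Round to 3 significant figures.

195 N

k_A = Gd⁴/(8D³N_a) = (81.3×10³)(5.3⁴)/(8·32.0³·5) = 48.942 N/mm
k_B = Gd⁴/(8D³N_a) = (40.6×10³)(9.5⁴)/(8·98.0³·9) = 4.8799 N/mm
Series: 1/k_eq = 1/48.942 + 1/4.8799 = 0.22536; k_eq = 4.4374 N/mm
F = k_eq·δ = 4.4374·44 = 195.25 N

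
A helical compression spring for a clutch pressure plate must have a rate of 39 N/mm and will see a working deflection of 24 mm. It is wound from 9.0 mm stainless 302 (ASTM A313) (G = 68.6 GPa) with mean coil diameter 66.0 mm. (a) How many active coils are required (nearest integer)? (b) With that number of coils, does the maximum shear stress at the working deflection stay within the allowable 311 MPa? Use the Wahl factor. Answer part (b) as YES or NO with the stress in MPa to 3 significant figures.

(a) 5 coils; (b) YES, τ_max = 260 MPa

N_a = Gd⁴/(8D³k) = (68.6×10³)(9.0⁴)/(8·66.0³·39) = 5.018 → N_a = 5
Actual rate k = Gd⁴/(8D³·5) = 39.138 N/mm
Working load F = kδ = 39.138·24 = 939.32 N
C = 66.0/9.0 = 7.3333; K_W = (4C−1)/(4C−4)+0.615/C = 1.2023
τ_max = K_W·8FD/(πd³) = 1.2023·216.56 = 260.36 MPa
τ_max ≤ 311 MPa → acceptable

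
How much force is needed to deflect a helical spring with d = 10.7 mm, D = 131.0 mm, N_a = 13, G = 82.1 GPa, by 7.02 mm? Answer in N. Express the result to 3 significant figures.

k = Gd⁴/(8D³N_a) = (82.1×10³)(10.7⁴)/(8·131.0³·13) = 4.6029 N/mm
F = k·δ = 4.6029 × 7.02 = 32.312 N

32.3 N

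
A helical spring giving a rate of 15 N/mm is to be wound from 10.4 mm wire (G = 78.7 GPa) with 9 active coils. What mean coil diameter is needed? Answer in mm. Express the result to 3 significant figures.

94.8 mm

D = (Gd⁴/(8N_a·k))^(1/3) = (78.7×10³·10.4⁴/(8·9·15))^(1/3)
  = (852480)^(1/3) = 94.8189 mm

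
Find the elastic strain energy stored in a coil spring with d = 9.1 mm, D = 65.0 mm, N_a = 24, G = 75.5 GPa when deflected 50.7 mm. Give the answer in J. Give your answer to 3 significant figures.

k = Gd⁴/(8D³N_a) = (75.5×10³)(9.1⁴)/(8·65.0³·24) = 9.8191 N/mm
U = ½kδ² = 0.5 × 9.8191 × 50.7² = 12620 N·mm = 12.62 J

12.6 J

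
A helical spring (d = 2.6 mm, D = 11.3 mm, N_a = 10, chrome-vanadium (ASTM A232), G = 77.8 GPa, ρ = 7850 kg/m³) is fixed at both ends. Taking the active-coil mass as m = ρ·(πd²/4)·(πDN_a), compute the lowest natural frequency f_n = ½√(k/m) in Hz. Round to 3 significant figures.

721 Hz

k = Gd⁴/(8D³N_a) = (77.8×10³)(2.6⁴)/(8·11.3³·10) = 30.8 N/mm = 30800 N/m
Wire length L = πDN_a = π·11.3·10 = 355 mm
m = ρ·(πd²/4)·L = 7850 × 5.3093×10⁻⁶ m² × 0.355 m = 0.014796 kg
f_n = ½√(k/m) = 0.5·√(30800/0.014796) = 0.5·√(2.0817e+06) = 721.4 Hz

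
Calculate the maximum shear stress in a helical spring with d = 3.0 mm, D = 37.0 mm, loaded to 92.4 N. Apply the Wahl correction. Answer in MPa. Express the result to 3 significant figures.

Spring index C = D/d = 37.0/3.0 = 12.3333
K_W = (4C−1)/(4C−4) + 0.615/C = 48.333/45.333 + 0.0499 = 1.1160
τ₀ = 8FD/(πd³) = 8·92.4·37.0/(π·3.0³) = 27350.4/84.823 = 322.44 MPa
τ_max = K·τ₀ = 1.1160 × 322.44 = 359.86 MPa

360 MPa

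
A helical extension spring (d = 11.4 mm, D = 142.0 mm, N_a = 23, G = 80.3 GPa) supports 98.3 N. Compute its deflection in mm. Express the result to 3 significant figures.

38.2 mm

k = Gd⁴/(8D³N_a) = (80.3×10³)(11.4⁴)/(8·142.0³·23) = 2.5743 N/mm
δ = F/k = 98.3 / 2.5743 = 38.186 mm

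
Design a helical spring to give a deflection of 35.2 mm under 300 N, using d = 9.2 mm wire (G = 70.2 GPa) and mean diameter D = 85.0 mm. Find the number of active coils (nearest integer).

Required rate k = F/δ = 300/35.2 = 8.5227 N/mm
N_a = Gd⁴/(8D³k) = (70.2×10³ × 9.2⁴)/(8 × 85.0³ × 8.5227)
    = 5.02908e+08 / 4.18722e+07 = 12.01 → 12 coils

12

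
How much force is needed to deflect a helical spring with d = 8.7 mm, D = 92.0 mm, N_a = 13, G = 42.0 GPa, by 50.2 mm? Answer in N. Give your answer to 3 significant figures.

k = Gd⁴/(8D³N_a) = (42.0×10³)(8.7⁴)/(8·92.0³·13) = 2.9712 N/mm
F = k·δ = 2.9712 × 50.2 = 149.15 N

149 N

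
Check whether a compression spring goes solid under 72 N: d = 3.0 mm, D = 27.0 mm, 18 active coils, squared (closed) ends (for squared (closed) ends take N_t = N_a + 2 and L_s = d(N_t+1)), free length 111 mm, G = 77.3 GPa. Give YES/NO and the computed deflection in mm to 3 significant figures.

NO, δ = 32.6 mm

k = Gd⁴/(8D³N_a) = (77.3×10³)(3.0⁴)/(8·27.0³·18) = 2.2091 N/mm
N_t = 20; L_s = 3.0·21 = 63 mm; δ_solid = L₀ − L_s = 111 − 63 = 48 mm
δ = F/k = 72/2.2091 = 32.593 mm
δ < δ_solid → spring does not go solid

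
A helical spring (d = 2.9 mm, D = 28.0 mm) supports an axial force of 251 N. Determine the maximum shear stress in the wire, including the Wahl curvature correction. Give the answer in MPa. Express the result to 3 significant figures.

844 MPa

Spring index C = D/d = 28.0/2.9 = 9.6552
K_W = (4C−1)/(4C−4) + 0.615/C = 37.621/34.621 + 0.0637 = 1.1503
τ₀ = 8FD/(πd³) = 8·251·28.0/(π·2.9³) = 56224/76.62 = 733.8 MPa
τ_max = K·τ₀ = 1.1503 × 733.8 = 844.13 MPa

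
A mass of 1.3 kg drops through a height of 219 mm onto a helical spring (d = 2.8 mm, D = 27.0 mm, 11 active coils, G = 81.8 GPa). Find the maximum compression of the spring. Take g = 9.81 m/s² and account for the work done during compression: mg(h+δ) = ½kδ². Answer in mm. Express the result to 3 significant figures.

k = Gd⁴/(8D³N_a) = (81.8×10³)(2.8⁴)/(8·27.0³·11) = 2.9028 N/mm
W = mg = 1.3 × 9.81 = 12.753 N
½kδ² − Wδ − Wh = 0 → δ = (W + √(W² + 2kWh))/k
δ = (12.753 + √(162.64 + 16214.3))/2.9028 = (12.753 + 127.97)/2.9028 = 48.48 mm

48.5 mm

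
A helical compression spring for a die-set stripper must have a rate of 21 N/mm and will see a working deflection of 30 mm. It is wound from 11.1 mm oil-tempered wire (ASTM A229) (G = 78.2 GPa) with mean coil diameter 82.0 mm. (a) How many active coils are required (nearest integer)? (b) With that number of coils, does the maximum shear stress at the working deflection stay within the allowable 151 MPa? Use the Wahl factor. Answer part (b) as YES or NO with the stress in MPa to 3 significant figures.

(a) 13 coils; (b) YES, τ_max = 114 MPa

N_a = Gd⁴/(8D³k) = (78.2×10³)(11.1⁴)/(8·82.0³·21) = 12.82 → N_a = 13
Actual rate k = Gd⁴/(8D³·13) = 20.703 N/mm
Working load F = kδ = 20.703·30 = 621.08 N
C = 82.0/11.1 = 7.3874; K_W = (4C−1)/(4C−4)+0.615/C = 1.2007
τ_max = K_W·8FD/(πd³) = 1.2007·94.827 = 113.86 MPa
τ_max ≤ 151 MPa → acceptable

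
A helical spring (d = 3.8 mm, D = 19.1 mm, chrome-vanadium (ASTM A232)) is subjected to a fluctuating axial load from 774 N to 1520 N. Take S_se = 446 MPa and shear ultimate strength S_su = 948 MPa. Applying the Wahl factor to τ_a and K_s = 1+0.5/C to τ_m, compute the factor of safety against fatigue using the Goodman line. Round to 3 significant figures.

C = D/d = 19.1/3.8 = 5.0263; K_W = (4C−1)/(4C−4)+0.615/C = 1.3086; K_s = 1+0.5/C = 1.0995
F_a = (F_max−F_min)/2 = 373 N; F_m = (F_max+F_min)/2 = 1147 N
τ_a = K_W·8F_aD/(πd³) = 1.3086 × 330.62 = 432.66 MPa
τ_m = K_s·8F_mD/(πd³) = 1.0995 × 1016.7 = 1117.8 MPa
Goodman: 1/n_f = τ_a/S_se + τ_m/S_su = 432.66/446 + 1117.8/948 = 0.97009 + 1.17914 = 2.1492
n_f = 1/2.1492 = 0.4653

0.465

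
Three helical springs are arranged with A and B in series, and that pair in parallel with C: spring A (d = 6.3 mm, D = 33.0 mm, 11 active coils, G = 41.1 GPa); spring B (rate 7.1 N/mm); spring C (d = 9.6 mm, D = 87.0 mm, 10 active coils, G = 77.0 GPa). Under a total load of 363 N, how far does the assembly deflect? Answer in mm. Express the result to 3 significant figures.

20.5 mm

k_A = Gd⁴/(8D³N_a) = (41.1×10³)(6.3⁴)/(8·33.0³·11) = 20.473 N/mm
k_C = Gd⁴/(8D³N_a) = (77.0×10³)(9.6⁴)/(8·87.0³·10) = 12.414 N/mm
Springs A,B series: k_AB = 1/(1/20.473+1/7.1) = 5.2718 N/mm; parallel with C: k_eq = 5.2718+12.414 = 17.686 N/mm
δ = F/k_eq = 363/17.686 = 20.524 mm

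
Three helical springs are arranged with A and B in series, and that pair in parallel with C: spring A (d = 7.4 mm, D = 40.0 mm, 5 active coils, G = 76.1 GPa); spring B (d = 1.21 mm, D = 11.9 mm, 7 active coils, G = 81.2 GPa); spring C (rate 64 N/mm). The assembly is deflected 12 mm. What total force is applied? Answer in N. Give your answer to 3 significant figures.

k_A = Gd⁴/(8D³N_a) = (76.1×10³)(7.4⁴)/(8·40.0³·5) = 89.14 N/mm
k_B = Gd⁴/(8D³N_a) = (81.2×10³)(1.21⁴)/(8·11.9³·7) = 1.8445 N/mm
Springs A,B series: k_AB = 1/(1/89.14+1/1.8445) = 1.8071 N/mm; parallel with C: k_eq = 1.8071+64 = 65.807 N/mm
F = k_eq·δ = 65.807·12 = 789.68 N

790 N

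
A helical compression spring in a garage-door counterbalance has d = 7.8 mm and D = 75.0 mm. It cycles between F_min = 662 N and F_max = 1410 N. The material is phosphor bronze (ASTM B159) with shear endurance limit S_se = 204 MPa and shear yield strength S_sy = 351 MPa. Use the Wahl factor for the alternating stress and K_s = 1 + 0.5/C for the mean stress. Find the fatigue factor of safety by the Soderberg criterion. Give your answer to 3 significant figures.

C = D/d = 75.0/7.8 = 9.6154; K_W = (4C−1)/(4C−4)+0.615/C = 1.1510; K_s = 1+0.5/C = 1.0520
F_a = (F_max−F_min)/2 = 374 N; F_m = (F_max+F_min)/2 = 1036 N
τ_a = K_W·8F_aD/(πd³) = 1.1510 × 150.52 = 173.25 MPa
τ_m = K_s·8F_mD/(πd³) = 1.0520 × 416.94 = 438.62 MPa
Soderberg: 1/n_f = τ_a/S_se + τ_m/S_sy = 173.25/204 + 438.62/351 = 0.84926 + 1.24964 = 2.0989
n_f = 1/2.0989 = 0.4764

0.476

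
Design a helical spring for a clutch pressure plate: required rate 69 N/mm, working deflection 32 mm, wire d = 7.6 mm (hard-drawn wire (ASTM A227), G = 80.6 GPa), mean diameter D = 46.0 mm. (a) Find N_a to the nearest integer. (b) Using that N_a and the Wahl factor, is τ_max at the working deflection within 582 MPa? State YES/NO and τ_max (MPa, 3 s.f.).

N_a = Gd⁴/(8D³k) = (80.6×10³)(7.6⁴)/(8·46.0³·69) = 5.005 → N_a = 5
Actual rate k = Gd⁴/(8D³·5) = 69.065 N/mm
Working load F = kδ = 69.065·32 = 2210.1 N
C = 46.0/7.6 = 6.0526; K_W = (4C−1)/(4C−4)+0.615/C = 1.2500
τ_max = K_W·8FD/(πd³) = 1.2500·589.74 = 737.21 MPa
τ_max > 582 MPa → exceeds allowable

(a) 5 coils; (b) NO, τ_max = 737 MPa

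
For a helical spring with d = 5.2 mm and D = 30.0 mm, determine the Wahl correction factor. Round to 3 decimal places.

1.264

C = D/d = 30.0/5.2 = 5.7692
K_W = (4C−1)/(4C−4) + 0.615/C = 22.077/19.077 + 0.1066 = 1.2639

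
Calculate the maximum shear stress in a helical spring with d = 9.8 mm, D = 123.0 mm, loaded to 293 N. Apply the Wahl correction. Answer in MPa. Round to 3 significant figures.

Spring index C = D/d = 123.0/9.8 = 12.5510
K_W = (4C−1)/(4C−4) + 0.615/C = 49.204/46.204 + 0.0490 = 1.1139
τ₀ = 8FD/(πd³) = 8·293·123.0/(π·9.8³) = 288312/2956.8 = 97.507 MPa
τ_max = K·τ₀ = 1.1139 × 97.507 = 108.62 MPa

109 MPa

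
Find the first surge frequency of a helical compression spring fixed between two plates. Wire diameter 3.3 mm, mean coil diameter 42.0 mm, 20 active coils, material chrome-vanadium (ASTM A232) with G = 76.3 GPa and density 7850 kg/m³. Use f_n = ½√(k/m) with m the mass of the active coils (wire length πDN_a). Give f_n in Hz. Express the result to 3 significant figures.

k = Gd⁴/(8D³N_a) = (76.3×10³)(3.3⁴)/(8·42.0³·20) = 0.76333 N/mm = 763.33 N/m
Wire length L = πDN_a = π·42.0·20 = 2638.9 mm
m = ρ·(πd²/4)·L = 7850 × 8.553×10⁻⁶ m² × 2.6389 m = 0.17718 kg
f_n = ½√(k/m) = 0.5·√(763.33/0.17718) = 0.5·√(4308.2) = 32.818 Hz

32.8 Hz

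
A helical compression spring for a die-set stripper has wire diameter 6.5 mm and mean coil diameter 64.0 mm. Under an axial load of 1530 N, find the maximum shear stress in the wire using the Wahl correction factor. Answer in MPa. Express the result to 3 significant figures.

1040 MPa

Spring index C = D/d = 64.0/6.5 = 9.8462
K_W = (4C−1)/(4C−4) + 0.615/C = 38.385/35.385 + 0.0625 = 1.1472
τ₀ = 8FD/(πd³) = 8·1530·64.0/(π·6.5³) = 783360/862.76 = 907.97 MPa
τ_max = K·τ₀ = 1.1472 × 907.97 = 1041.7 MPa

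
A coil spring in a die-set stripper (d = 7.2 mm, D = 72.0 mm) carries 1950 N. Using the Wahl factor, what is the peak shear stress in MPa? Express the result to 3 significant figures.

1100 MPa

Spring index C = D/d = 72.0/7.2 = 10.0000
K_W = (4C−1)/(4C−4) + 0.615/C = 39.000/36.000 + 0.0615 = 1.1448
τ₀ = 8FD/(πd³) = 8·1950·72.0/(π·7.2³) = 1.1232e+06/1172.6 = 957.88 MPa
τ_max = K·τ₀ = 1.1448 × 957.88 = 1096.6 MPa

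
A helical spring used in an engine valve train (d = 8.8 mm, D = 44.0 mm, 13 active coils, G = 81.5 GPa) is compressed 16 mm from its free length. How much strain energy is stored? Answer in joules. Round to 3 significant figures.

k = Gd⁴/(8D³N_a) = (81.5×10³)(8.8⁴)/(8·44.0³·13) = 55.169 N/mm
U = ½kδ² = 0.5 × 55.169 × 16² = 7061.7 N·mm = 7.0617 J

7.06 J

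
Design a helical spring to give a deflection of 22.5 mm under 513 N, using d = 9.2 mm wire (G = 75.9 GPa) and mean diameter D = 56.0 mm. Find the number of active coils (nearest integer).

17

Required rate k = F/δ = 513/22.5 = 22.8 N/mm
N_a = Gd⁴/(8D³k) = (75.9×10³ × 9.2⁴)/(8 × 56.0³ × 22.8)
    = 5.43742e+08 / 3.20324e+07 = 16.97 → 17 coils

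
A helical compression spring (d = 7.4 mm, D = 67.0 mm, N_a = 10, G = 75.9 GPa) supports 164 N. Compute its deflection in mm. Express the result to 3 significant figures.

k = Gd⁴/(8D³N_a) = (75.9×10³)(7.4⁴)/(8·67.0³·10) = 9.4592 N/mm
δ = F/k = 164 / 9.4592 = 17.338 mm

17.3 mm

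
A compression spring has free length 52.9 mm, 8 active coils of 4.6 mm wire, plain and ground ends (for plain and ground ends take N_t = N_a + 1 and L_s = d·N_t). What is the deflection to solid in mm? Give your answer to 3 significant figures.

11.5 mm

N_t = 9; L_s = 4.6·9 = 41.4 mm
δ_solid = L₀ − L_s = 52.9 − 41.4 = 11.5 mm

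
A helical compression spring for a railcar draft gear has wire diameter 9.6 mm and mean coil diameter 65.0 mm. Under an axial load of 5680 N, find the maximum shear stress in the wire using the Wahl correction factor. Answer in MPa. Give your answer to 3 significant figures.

Spring index C = D/d = 65.0/9.6 = 6.7708
K_W = (4C−1)/(4C−4) + 0.615/C = 26.083/23.083 + 0.0908 = 1.2208
τ₀ = 8FD/(πd³) = 8·5680·65.0/(π·9.6³) = 2.9536e+06/2779.5 = 1062.6 MPa
τ_max = K·τ₀ = 1.2208 × 1062.6 = 1297.3 MPa

1300 MPa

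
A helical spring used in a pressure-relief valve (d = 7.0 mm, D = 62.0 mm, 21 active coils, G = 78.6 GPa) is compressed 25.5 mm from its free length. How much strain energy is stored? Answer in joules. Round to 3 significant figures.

1.53 J

k = Gd⁴/(8D³N_a) = (78.6×10³)(7.0⁴)/(8·62.0³·21) = 4.7134 N/mm
U = ½kδ² = 0.5 × 4.7134 × 25.5² = 1532.4 N·mm = 1.5324 J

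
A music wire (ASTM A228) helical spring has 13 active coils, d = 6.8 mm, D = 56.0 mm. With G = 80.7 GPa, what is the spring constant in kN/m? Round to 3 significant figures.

9.45 kN/m

k = Gd⁴/(8D³N_a) = (80.7×10³ × 6.8⁴) / (8 × 56.0³ × 13)
  = 1.72548e+08 / 1.82641e+07 = 9.4474 N/mm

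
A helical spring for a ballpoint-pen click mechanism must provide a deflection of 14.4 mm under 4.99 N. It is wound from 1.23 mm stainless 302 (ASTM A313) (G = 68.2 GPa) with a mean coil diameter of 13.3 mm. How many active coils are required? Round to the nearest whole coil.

Required rate k = F/δ = 4.99/14.4 = 0.34653 N/mm
N_a = Gd⁴/(8D³k) = (68.2×10³ × 1.23⁴)/(8 × 13.3³ × 0.34653)
    = 156101 / 6522.03 = 23.93 → 24 coils

24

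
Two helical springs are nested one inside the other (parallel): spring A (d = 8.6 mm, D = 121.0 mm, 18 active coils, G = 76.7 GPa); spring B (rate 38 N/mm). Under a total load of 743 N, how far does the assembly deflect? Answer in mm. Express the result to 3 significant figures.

k_A = Gd⁴/(8D³N_a) = (76.7×10³)(8.6⁴)/(8·121.0³·18) = 1.6446 N/mm
Parallel: k_eq = 1.6446 + 38 = 39.645 N/mm
δ = F/k_eq = 743/39.645 = 18.741 mm

18.7 mm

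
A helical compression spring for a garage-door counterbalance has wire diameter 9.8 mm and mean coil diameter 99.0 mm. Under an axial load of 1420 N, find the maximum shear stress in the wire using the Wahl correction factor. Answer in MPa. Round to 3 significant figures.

Spring index C = D/d = 99.0/9.8 = 10.1020
K_W = (4C−1)/(4C−4) + 0.615/C = 39.408/36.408 + 0.0609 = 1.1433
τ₀ = 8FD/(πd³) = 8·1420·99.0/(π·9.8³) = 1.12464e+06/2956.8 = 380.35 MPa
τ_max = K·τ₀ = 1.1433 × 380.35 = 434.85 MPa

435 MPa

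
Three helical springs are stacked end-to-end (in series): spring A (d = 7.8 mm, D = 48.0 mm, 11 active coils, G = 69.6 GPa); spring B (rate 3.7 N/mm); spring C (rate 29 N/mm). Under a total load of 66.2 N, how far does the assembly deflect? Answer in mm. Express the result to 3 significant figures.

k_A = Gd⁴/(8D³N_a) = (69.6×10³)(7.8⁴)/(8·48.0³·11) = 26.472 N/mm
Series: 1/k_eq = 1/26.472 + 1/3.7 + 1/29 = 0.34253; k_eq = 2.9195 N/mm
δ = F/k_eq = 66.2/2.9195 = 22.675 mm

22.7 mm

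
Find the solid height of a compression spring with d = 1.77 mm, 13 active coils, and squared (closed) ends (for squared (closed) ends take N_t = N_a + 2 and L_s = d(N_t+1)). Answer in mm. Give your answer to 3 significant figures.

squared (closed) ends: N_t = N_a + 2 = 13 + 2 = 15
L_s = d·(N_t+1) = 1.77 × 16 = 28.32 mm

28.3 mm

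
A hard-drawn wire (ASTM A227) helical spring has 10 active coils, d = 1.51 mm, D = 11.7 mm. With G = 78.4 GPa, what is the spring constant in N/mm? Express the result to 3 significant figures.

3.18 N/mm

k = Gd⁴/(8D³N_a) = (78.4×10³ × 1.51⁴) / (8 × 11.7³ × 10)
  = 407590 / 128129 = 3.1811 N/mm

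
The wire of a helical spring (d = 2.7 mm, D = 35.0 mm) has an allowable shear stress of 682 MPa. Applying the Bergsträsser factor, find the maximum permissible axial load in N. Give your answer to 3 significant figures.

C = D/d = 35.0/2.7 = 12.9630
K_B = (4C+2)/(4C−3) = 53.852/48.852 = 1.1024
τ_max = K·8FD/(πd³) → F_max = τ_allow·πd³/(8DK)
F_max = 682·π·2.7³/(8·35.0·1.1024) = 42172/308.66 = 136.63 N

137 N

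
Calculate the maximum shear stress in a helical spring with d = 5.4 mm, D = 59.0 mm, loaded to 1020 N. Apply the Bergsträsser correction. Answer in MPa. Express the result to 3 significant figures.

Spring index C = D/d = 59.0/5.4 = 10.9259
K_B = (4C+2)/(4C−3) = 45.704/40.704 = 1.1228
τ₀ = 8FD/(πd³) = 8·1020·59.0/(π·5.4³) = 481440/494.69 = 973.22 MPa
τ_max = K·τ₀ = 1.1228 × 973.22 = 1092.8 MPa

1090 MPa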